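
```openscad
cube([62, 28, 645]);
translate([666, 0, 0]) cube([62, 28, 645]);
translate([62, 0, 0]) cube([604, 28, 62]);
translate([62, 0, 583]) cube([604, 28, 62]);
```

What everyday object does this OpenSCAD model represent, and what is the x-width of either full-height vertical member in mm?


A picture frame. The border width is 62 mm.

Four thin pieces enclosing a rectangular opening — a picture frame. The two full-height stiles are 645 mm tall; the top rail sits at z = 583 and is 62 mm tall, so the border above the opening is 645 − 583 = 62 mm, matching the stile x-width.


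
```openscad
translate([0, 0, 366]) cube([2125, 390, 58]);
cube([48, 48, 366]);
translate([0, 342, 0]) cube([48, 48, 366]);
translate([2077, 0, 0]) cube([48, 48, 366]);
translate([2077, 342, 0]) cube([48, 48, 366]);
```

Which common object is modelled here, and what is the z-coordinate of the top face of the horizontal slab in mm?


A bench. The seat-top height is 424 mm.

A long slab on four corner posts — a bench. The slab sits at z = 366 with thickness 58, so the top is 366 + 58 = 424 mm.


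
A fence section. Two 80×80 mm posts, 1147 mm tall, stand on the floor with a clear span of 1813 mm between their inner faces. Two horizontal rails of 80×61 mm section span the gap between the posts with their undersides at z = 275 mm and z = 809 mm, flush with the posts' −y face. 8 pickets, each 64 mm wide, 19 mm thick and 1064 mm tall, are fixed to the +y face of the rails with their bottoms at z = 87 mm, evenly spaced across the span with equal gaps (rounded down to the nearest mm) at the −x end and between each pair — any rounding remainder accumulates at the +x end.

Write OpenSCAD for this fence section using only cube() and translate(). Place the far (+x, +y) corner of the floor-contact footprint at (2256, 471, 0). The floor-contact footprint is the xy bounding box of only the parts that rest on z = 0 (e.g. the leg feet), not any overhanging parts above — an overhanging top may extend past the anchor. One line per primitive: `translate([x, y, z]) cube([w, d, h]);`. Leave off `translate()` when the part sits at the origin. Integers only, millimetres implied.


translate([283, 391, 0]) cube([80, 80, 1147]);
translate([2176, 391, 0]) cube([80, 80, 1147]);
translate([363, 391, 275]) cube([1813, 80, 61]);
translate([363, 391, 809]) cube([1813, 80, 61]);
translate([507, 471, 87]) cube([64, 19, 1064]);
translate([715, 471, 87]) cube([64, 19, 1064]);
translate([923, 471, 87]) cube([64, 19, 1064]);
translate([1131, 471, 87]) cube([64, 19, 1064]);
translate([1339, 471, 87]) cube([64, 19, 1064]);
translate([1547, 471, 87]) cube([64, 19, 1064]);
translate([1755, 471, 87]) cube([64, 19, 1064]);
translate([1963, 471, 87]) cube([64, 19, 1064]);


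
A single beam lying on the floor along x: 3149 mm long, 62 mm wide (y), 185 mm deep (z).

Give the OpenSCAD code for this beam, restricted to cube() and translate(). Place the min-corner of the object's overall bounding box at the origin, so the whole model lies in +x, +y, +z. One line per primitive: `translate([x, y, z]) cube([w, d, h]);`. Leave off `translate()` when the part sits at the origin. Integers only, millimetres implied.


cube([3149, 62, 185]);


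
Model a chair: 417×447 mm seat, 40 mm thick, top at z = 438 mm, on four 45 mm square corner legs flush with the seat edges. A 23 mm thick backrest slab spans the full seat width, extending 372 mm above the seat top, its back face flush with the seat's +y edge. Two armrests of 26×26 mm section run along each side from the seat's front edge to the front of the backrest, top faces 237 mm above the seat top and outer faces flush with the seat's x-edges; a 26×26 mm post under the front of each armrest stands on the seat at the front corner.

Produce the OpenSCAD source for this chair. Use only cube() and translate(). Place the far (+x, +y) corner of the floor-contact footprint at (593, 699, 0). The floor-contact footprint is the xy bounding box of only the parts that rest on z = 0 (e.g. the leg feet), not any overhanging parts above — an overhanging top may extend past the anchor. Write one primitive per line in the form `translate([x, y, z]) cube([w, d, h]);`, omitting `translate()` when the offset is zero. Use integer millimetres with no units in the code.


// leg_h = 438 - 40 = 398
// arm post h = 237 - 26 = 211
translate([176, 252, 398]) cube([417, 447, 40]);
translate([176, 252, 0]) cube([45, 45, 398]);
translate([548, 252, 0]) cube([45, 45, 398]);
translate([176, 654, 0]) cube([45, 45, 398]);
translate([548, 654, 0]) cube([45, 45, 398]);
translate([176, 676, 438]) cube([417, 23, 372]);
translate([176, 252, 649]) cube([26, 424, 26]);
translate([567, 252, 649]) cube([26, 424, 26]);
translate([176, 252, 438]) cube([26, 26, 211]);
translate([567, 252, 438]) cube([26, 26, 211]);


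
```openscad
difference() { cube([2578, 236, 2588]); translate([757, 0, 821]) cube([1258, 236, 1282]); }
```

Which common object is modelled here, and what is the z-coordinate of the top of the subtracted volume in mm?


A wall with a window opening. The window head height is 2103 mm.

A wall with a rectangular opening subtracted — a window. Sill at z = 821, opening 1282 mm tall, so the head is at 821 + 1282 = 2103 mm.


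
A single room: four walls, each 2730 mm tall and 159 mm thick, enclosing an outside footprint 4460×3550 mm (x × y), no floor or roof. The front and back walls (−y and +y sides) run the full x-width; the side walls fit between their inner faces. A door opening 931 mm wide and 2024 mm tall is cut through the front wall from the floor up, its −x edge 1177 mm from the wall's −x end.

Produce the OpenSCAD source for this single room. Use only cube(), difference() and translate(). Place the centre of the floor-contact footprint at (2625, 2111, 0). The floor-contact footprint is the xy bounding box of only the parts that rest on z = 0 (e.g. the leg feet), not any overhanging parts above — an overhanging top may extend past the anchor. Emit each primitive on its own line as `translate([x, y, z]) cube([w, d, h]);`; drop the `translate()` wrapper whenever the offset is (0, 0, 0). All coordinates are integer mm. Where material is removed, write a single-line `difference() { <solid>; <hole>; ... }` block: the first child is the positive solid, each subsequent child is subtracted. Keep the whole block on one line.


difference() { translate([395, 336, 0]) cube([4460, 159, 2730]); translate([1572, 336, 0]) cube([931, 159, 2024]); }
translate([395, 3727, 0]) cube([4460, 159, 2730]);
translate([395, 495, 0]) cube([159, 3232, 2730]);
translate([4696, 495, 0]) cube([159, 3232, 2730]);


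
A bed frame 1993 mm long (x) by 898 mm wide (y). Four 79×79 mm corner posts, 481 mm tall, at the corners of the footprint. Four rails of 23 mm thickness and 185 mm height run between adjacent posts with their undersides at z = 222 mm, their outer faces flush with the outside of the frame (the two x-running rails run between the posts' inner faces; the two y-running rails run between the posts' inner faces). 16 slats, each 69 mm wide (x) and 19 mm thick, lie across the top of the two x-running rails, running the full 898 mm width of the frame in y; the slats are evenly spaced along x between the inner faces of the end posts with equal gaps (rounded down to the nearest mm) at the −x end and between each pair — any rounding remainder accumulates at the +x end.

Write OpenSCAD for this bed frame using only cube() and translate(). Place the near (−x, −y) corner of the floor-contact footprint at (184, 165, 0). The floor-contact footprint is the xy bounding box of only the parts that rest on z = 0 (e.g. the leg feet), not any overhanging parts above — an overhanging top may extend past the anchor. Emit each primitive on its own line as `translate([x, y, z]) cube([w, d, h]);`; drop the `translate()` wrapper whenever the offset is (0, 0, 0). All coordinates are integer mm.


translate([184, 165, 0]) cube([79, 79, 481]);
translate([184, 984, 0]) cube([79, 79, 481]);
translate([2098, 165, 0]) cube([79, 79, 481]);
translate([2098, 984, 0]) cube([79, 79, 481]);
translate([263, 165, 222]) cube([1835, 23, 185]);
translate([263, 1040, 222]) cube([1835, 23, 185]);
translate([184, 244, 222]) cube([23, 740, 185]);
translate([2154, 244, 222]) cube([23, 740, 185]);
translate([306, 165, 407]) cube([69, 898, 19]);
translate([418, 165, 407]) cube([69, 898, 19]);
translate([530, 165, 407]) cube([69, 898, 19]);
translate([642, 165, 407]) cube([69, 898, 19]);
translate([754, 165, 407]) cube([69, 898, 19]);
translate([866, 165, 407]) cube([69, 898, 19]);
translate([978, 165, 407]) cube([69, 898, 19]);
translate([1090, 165, 407]) cube([69, 898, 19]);
translate([1202, 165, 407]) cube([69, 898, 19]);
translate([1314, 165, 407]) cube([69, 898, 19]);
translate([1426, 165, 407]) cube([69, 898, 19]);
translate([1538, 165, 407]) cube([69, 898, 19]);
translate([1650, 165, 407]) cube([69, 898, 19]);
translate([1762, 165, 407]) cube([69, 898, 19]);
translate([1874, 165, 407]) cube([69, 898, 19]);
translate([1986, 165, 407]) cube([69, 898, 19]);


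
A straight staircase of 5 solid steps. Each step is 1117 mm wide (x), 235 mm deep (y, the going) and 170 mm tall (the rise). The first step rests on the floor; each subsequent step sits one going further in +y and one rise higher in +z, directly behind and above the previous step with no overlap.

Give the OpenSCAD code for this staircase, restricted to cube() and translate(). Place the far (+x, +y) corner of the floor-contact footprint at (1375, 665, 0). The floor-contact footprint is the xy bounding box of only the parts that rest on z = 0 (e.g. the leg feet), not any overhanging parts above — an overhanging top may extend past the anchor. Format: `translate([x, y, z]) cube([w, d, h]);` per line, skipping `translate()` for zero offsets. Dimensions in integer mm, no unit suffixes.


translate([258, 430, 0]) cube([1117, 235, 170]);
translate([258, 665, 170]) cube([1117, 235, 170]);
translate([258, 900, 340]) cube([1117, 235, 170]);
translate([258, 1135, 510]) cube([1117, 235, 170]);
translate([258, 1370, 680]) cube([1117, 235, 170]);


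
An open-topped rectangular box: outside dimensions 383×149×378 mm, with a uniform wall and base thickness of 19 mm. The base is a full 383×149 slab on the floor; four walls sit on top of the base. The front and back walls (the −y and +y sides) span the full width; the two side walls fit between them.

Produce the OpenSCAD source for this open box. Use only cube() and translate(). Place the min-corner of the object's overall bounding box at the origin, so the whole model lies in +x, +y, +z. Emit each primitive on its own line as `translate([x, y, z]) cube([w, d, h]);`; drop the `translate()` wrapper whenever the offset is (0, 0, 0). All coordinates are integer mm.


cube([383, 149, 19]);
translate([0, 0, 19]) cube([383, 19, 359]);
translate([0, 130, 19]) cube([383, 19, 359]);
translate([0, 19, 19]) cube([19, 111, 359]);
translate([364, 19, 19]) cube([19, 111, 359]);


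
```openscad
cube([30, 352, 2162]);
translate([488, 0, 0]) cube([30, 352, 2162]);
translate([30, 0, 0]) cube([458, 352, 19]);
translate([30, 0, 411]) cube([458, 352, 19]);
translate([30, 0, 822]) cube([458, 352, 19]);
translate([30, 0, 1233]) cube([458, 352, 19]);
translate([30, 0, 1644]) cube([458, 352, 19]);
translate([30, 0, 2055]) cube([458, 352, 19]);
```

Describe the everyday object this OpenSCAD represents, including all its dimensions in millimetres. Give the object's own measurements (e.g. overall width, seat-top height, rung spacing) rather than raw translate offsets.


An open bookshelf. Two side panels, each 30 mm thick, 352 mm deep and 2162 mm tall, stand 518 mm apart (outside-to-outside). Between them sit 6 shelves, each 19 mm thick and 352 mm deep, spanning the full gap between the sides. The bottom shelf rests on the floor (its underside at z = 0) and the clear gap between one shelf's top and the next shelf's underside is 392 mm.


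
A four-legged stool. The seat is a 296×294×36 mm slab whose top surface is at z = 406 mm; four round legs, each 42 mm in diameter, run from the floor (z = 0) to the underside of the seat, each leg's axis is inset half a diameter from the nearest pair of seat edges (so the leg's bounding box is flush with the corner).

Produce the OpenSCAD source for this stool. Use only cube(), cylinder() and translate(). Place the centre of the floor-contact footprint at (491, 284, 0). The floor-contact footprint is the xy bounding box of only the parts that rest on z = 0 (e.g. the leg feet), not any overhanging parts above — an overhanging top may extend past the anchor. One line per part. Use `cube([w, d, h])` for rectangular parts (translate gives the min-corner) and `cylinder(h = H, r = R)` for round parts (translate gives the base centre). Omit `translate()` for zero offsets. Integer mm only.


translate([343, 137, 370]) cube([296, 294, 36]);
translate([364, 158, 0]) cylinder(h = 370, r = 21);
translate([618, 158, 0]) cylinder(h = 370, r = 21);
translate([364, 410, 0]) cylinder(h = 370, r = 21);
translate([618, 410, 0]) cylinder(h = 370, r = 21);


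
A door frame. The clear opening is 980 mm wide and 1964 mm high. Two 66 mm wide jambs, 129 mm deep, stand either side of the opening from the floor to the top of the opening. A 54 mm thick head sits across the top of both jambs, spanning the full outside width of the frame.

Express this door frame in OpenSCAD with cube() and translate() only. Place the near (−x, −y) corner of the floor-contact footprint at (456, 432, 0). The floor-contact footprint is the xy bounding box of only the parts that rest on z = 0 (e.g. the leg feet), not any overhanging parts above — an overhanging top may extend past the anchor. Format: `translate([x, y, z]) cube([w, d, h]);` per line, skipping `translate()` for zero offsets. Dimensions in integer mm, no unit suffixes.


translate([456, 432, 0]) cube([66, 129, 1964]);
translate([1502, 432, 0]) cube([66, 129, 1964]);
translate([456, 432, 1964]) cube([1112, 129, 54]);


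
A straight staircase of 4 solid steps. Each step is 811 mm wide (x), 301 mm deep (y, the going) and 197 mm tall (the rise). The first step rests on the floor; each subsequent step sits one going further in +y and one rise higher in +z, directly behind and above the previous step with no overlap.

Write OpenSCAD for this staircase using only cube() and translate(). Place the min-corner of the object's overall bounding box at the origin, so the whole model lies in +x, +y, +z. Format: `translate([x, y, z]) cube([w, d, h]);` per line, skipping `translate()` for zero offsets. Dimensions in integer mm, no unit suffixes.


cube([811, 301, 197]);
translate([0, 301, 197]) cube([811, 301, 197]);
translate([0, 602, 394]) cube([811, 301, 197]);
translate([0, 903, 591]) cube([811, 301, 197]);


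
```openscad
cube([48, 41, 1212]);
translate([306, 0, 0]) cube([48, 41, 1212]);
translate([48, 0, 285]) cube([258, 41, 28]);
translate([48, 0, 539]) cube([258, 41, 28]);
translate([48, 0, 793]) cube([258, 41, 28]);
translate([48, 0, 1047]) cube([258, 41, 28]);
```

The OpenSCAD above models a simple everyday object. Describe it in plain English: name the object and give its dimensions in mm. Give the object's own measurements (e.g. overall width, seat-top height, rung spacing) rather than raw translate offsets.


A straight ladder. Two 48×41 mm vertical rails, 1212 mm tall, stand 354 mm apart (outside-to-outside) with their front faces coplanar on the −y side. 4 rungs, each 41 mm deep and 28 mm tall, span between the inner faces of the rails, front faces flush with the rails. The lowest rung's underside is at z = 285 mm and rungs are spaced 254 mm apart (underside to underside).


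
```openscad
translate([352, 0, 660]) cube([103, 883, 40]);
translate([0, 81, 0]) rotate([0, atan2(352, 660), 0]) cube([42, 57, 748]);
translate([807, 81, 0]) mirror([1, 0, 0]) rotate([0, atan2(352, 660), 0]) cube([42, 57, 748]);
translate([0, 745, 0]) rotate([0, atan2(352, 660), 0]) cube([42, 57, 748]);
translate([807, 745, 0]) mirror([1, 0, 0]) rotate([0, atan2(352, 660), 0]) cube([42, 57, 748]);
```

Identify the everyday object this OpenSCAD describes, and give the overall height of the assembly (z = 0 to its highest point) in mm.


A sawhorse. The overall height is 700 mm.

A beam across two mirrored pairs of raked legs — a sawhorse. The beam's underside is at z = 660 (matching the legs' vertical rise in atan2(352, 660)) and the beam is 40 mm tall, so its top is at 660 + 40 = 700 mm. The raked legs top out at the beam's underside, so that is the highest point.


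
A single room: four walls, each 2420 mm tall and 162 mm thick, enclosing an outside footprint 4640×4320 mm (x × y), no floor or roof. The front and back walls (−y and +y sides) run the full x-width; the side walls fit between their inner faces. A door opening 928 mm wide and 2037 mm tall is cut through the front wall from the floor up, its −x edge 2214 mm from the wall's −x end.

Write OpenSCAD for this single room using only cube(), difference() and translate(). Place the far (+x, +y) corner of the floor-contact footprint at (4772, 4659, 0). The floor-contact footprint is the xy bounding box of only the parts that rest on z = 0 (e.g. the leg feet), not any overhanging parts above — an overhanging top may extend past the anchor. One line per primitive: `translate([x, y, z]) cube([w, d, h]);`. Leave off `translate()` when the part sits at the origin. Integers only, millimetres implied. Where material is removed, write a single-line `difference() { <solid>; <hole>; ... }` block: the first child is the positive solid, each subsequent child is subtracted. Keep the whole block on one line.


difference() { translate([132, 339, 0]) cube([4640, 162, 2420]); translate([2346, 339, 0]) cube([928, 162, 2037]); }
translate([132, 4497, 0]) cube([4640, 162, 2420]);
translate([132, 501, 0]) cube([162, 3996, 2420]);
translate([4610, 501, 0]) cube([162, 3996, 2420]);


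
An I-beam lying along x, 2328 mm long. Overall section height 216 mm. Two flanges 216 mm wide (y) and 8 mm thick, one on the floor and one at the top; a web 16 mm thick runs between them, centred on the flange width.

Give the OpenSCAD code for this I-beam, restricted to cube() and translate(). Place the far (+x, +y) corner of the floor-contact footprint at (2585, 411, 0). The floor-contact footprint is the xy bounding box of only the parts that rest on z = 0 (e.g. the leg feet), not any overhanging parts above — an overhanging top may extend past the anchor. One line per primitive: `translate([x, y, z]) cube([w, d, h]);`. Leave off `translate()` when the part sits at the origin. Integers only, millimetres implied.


translate([257, 195, 0]) cube([2328, 216, 8]);
translate([257, 295, 8]) cube([2328, 16, 200]);
translate([257, 195, 208]) cube([2328, 216, 8]);


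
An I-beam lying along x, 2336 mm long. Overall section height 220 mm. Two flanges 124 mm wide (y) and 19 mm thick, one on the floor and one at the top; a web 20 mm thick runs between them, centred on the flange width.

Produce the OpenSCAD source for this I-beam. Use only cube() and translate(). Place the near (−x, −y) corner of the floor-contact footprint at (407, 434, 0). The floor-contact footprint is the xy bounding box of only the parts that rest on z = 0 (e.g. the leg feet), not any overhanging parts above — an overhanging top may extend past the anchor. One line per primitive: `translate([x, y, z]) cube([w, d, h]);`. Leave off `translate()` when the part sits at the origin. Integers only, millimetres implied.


translate([407, 434, 0]) cube([2336, 124, 19]);
translate([407, 486, 19]) cube([2336, 20, 182]);
translate([407, 434, 201]) cube([2336, 124, 19]);


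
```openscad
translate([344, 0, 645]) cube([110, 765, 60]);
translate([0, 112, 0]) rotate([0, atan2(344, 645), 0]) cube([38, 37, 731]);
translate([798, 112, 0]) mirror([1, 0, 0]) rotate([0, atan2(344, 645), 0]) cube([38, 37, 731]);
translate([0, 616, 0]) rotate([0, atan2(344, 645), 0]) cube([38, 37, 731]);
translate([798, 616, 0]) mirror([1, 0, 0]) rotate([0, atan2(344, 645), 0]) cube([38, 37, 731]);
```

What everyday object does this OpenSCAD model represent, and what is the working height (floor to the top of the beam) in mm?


A sawhorse. The overall height is 705 mm.

A beam across two mirrored pairs of raked legs — a sawhorse. The beam's underside is at z = 645 (matching the legs' vertical rise in atan2(344, 645)) and the beam is 60 mm tall, so its top is at 645 + 60 = 705 mm. The raked legs top out at the beam's underside, so that is the highest point.


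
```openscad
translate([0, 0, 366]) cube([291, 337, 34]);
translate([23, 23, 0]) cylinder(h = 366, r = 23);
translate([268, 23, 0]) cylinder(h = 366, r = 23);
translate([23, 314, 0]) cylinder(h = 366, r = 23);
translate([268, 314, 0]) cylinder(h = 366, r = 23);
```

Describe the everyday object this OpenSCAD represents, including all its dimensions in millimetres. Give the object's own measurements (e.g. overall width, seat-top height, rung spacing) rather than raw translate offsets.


A four-legged stool. The seat is a 291×337×34 mm slab whose top surface is at z = 400 mm; four round legs, each 46 mm in diameter, run from the floor (z = 0) to the underside of the seat, each leg's axis is inset half a diameter from the nearest pair of seat edges (so the leg's bounding box is flush with the corner).


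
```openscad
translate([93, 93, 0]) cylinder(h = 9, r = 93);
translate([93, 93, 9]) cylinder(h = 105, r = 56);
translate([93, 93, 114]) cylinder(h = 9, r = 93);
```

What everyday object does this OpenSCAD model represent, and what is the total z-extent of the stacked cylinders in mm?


A spool. The overall height is 123 mm.

Three coaxial cylinders, large–small–large — a spool. Two 9 mm flanges and a 105 mm core give 9 + 105 + 9 = 123 mm.


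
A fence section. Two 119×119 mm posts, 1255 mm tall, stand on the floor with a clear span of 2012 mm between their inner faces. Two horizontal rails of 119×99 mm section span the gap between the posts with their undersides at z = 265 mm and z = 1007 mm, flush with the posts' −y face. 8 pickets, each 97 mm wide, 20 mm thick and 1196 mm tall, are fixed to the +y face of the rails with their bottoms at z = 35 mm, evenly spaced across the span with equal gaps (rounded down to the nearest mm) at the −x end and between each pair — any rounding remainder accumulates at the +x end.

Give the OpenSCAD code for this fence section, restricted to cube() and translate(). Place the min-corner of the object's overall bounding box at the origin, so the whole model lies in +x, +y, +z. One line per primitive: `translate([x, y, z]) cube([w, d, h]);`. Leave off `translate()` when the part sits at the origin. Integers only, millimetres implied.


cube([119, 119, 1255]);
translate([2131, 0, 0]) cube([119, 119, 1255]);
translate([119, 0, 265]) cube([2012, 119, 99]);
translate([119, 0, 1007]) cube([2012, 119, 99]);
translate([256, 119, 35]) cube([97, 20, 1196]);
translate([490, 119, 35]) cube([97, 20, 1196]);
translate([724, 119, 35]) cube([97, 20, 1196]);
translate([958, 119, 35]) cube([97, 20, 1196]);
translate([1192, 119, 35]) cube([97, 20, 1196]);
translate([1426, 119, 35]) cube([97, 20, 1196]);
translate([1660, 119, 35]) cube([97, 20, 1196]);
translate([1894, 119, 35]) cube([97, 20, 1196]);


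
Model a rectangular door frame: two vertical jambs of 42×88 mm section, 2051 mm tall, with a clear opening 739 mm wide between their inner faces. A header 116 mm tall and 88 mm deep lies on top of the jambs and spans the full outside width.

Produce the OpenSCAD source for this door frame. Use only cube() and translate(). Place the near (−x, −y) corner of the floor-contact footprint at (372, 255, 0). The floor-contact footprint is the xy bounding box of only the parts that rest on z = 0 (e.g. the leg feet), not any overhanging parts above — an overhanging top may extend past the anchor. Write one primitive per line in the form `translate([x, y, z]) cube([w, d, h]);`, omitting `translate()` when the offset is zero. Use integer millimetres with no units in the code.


translate([372, 255, 0]) cube([42, 88, 2051]);
translate([1153, 255, 0]) cube([42, 88, 2051]);
translate([372, 255, 2051]) cube([823, 88, 116]);


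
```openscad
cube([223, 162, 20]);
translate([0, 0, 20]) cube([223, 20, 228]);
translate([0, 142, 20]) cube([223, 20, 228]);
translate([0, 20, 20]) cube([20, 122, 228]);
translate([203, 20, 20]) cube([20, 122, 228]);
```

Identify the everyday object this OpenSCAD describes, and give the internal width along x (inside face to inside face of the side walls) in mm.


An open box. The internal width is 183 mm.

A 223×162 base slab with four walls standing on it — an open box. The base is 223 mm wide and the walls are 20 mm thick, so the internal width is 223 − 2 × 20 = 183 mm.


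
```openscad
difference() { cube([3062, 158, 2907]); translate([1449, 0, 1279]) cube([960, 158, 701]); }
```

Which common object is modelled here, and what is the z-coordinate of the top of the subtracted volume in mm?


A wall with a window opening. The window head height is 1980 mm.

A wall with a rectangular opening subtracted — a window. Sill at z = 1279, opening 701 mm tall, so the head is at 1279 + 701 = 1980 mm.


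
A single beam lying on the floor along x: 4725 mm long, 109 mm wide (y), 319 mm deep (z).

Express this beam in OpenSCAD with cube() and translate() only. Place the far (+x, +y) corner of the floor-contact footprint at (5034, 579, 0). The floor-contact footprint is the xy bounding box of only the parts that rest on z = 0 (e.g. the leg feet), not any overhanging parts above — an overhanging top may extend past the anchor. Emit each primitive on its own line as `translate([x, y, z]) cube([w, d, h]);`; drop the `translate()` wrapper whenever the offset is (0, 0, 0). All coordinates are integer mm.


translate([309, 470, 0]) cube([4725, 109, 319]);


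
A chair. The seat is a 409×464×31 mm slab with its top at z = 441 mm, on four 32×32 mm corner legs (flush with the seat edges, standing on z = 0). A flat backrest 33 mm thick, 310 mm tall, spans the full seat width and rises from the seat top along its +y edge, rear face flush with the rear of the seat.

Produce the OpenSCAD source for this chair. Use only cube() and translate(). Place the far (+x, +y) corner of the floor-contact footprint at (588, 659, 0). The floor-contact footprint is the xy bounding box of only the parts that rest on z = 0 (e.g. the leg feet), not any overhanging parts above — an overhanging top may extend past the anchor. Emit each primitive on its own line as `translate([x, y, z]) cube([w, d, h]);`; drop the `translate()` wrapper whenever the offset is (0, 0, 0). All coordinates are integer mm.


translate([179, 195, 410]) cube([409, 464, 31]);
translate([179, 195, 0]) cube([32, 32, 410]);
translate([556, 195, 0]) cube([32, 32, 410]);
translate([179, 627, 0]) cube([32, 32, 410]);
translate([556, 627, 0]) cube([32, 32, 410]);
translate([179, 626, 441]) cube([409, 33, 310]);


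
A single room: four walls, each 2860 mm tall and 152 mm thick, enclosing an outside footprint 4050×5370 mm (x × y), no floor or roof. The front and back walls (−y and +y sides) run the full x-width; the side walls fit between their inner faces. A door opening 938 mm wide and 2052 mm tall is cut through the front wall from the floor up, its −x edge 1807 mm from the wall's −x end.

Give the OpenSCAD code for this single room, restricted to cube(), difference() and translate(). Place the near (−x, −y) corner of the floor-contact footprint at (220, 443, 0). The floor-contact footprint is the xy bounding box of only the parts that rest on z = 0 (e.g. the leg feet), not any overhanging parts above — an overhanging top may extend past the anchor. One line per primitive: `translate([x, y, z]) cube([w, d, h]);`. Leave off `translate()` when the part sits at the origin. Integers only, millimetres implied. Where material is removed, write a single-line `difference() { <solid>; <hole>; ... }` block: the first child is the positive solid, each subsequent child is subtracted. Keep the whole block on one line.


difference() { translate([220, 443, 0]) cube([4050, 152, 2860]); translate([2027, 443, 0]) cube([938, 152, 2052]); }
translate([220, 5661, 0]) cube([4050, 152, 2860]);
translate([220, 595, 0]) cube([152, 5066, 2860]);
translate([4118, 595, 0]) cube([152, 5066, 2860]);


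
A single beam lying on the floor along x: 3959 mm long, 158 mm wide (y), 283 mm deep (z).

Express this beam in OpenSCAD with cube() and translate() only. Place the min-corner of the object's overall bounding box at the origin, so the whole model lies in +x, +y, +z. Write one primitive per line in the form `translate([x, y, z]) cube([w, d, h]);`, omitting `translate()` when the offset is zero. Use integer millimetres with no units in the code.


cube([3959, 158, 283]);


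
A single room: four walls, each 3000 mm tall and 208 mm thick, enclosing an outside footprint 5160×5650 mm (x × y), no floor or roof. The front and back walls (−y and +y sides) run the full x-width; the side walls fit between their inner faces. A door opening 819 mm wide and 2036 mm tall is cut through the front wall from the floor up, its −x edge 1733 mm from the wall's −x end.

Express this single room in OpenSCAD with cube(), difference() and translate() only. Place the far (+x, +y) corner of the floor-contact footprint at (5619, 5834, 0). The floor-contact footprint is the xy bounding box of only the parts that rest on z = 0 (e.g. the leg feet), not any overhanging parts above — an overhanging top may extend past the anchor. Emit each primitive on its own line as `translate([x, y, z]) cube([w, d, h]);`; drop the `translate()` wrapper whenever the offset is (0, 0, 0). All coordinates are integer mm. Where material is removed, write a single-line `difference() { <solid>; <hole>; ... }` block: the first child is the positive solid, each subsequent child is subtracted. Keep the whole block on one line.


difference() { translate([459, 184, 0]) cube([5160, 208, 3000]); translate([2192, 184, 0]) cube([819, 208, 2036]); }
translate([459, 5626, 0]) cube([5160, 208, 3000]);
translate([459, 392, 0]) cube([208, 5234, 3000]);
translate([5411, 392, 0]) cube([208, 5234, 3000]);


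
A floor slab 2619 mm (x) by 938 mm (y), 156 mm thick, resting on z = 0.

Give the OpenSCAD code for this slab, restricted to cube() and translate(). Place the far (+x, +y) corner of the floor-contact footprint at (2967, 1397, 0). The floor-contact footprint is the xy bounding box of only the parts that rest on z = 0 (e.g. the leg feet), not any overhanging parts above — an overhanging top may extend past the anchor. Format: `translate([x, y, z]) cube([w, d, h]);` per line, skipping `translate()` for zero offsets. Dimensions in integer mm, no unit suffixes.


translate([348, 459, 0]) cube([2619, 938, 156]);


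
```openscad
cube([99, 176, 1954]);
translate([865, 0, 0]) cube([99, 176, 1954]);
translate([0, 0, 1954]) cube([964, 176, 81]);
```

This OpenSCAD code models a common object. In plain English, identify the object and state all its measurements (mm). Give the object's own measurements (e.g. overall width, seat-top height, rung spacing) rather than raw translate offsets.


A door frame. The clear opening is 766 mm wide and 1954 mm high. Two 99 mm wide jambs, 176 mm deep, stand either side of the opening from the floor to the top of the opening. A 81 mm thick head sits across the top of both jambs, spanning the full outside width of the frame.


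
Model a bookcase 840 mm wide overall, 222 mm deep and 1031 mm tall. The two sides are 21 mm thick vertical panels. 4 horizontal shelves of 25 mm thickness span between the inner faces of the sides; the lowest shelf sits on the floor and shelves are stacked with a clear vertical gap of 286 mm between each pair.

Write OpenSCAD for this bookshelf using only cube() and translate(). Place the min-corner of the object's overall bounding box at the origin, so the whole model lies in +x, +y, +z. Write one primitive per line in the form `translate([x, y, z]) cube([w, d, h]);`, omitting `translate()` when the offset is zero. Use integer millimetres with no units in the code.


cube([21, 222, 1031]);
translate([819, 0, 0]) cube([21, 222, 1031]);
translate([21, 0, 0]) cube([798, 222, 25]);
translate([21, 0, 311]) cube([798, 222, 25]);
translate([21, 0, 622]) cube([798, 222, 25]);
translate([21, 0, 933]) cube([798, 222, 25]);


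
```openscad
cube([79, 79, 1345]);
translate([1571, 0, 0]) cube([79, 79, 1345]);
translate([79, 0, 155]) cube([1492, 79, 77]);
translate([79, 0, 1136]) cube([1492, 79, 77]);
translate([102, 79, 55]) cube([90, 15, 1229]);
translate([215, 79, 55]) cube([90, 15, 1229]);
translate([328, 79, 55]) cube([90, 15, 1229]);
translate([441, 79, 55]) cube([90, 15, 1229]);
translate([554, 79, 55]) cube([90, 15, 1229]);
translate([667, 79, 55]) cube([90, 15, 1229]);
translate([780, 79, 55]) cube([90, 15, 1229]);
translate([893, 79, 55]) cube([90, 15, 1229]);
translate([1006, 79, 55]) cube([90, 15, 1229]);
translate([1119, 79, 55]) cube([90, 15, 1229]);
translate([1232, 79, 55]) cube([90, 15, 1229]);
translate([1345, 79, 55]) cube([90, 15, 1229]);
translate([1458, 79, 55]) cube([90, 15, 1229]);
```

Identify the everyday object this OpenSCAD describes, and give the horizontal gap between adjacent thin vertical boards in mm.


A fence section. The picket gap is 23 mm.

Two posts, two rails, 13 pickets — a fence section. Span 1492 mm holds 13 pickets of 90 mm with 14 equal gaps: ⌊(1492 − 13·90) / 14⌋ = 23 mm.


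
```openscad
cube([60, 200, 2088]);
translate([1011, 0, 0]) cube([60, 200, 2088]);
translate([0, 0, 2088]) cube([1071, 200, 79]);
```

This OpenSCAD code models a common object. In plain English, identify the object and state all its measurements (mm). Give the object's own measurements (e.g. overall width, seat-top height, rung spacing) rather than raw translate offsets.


A door frame. The clear opening is 951 mm wide and 2088 mm high. Two 60 mm wide jambs, 200 mm deep, stand either side of the opening from the floor to the top of the opening. A 79 mm thick head sits across the top of both jambs, spanning the full outside width of the frame.


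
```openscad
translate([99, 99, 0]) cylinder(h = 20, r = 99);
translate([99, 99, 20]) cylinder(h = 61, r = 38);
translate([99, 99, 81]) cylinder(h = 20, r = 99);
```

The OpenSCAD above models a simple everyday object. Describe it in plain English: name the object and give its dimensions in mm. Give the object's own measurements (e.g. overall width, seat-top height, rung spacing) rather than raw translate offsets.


A spool: two coaxial disc flanges of radius 99 mm and thickness 20 mm, joined by a core cylinder of radius 38 mm and height 61 mm. The lower flange rests on z = 0 and the three cylinders share a vertical axis.


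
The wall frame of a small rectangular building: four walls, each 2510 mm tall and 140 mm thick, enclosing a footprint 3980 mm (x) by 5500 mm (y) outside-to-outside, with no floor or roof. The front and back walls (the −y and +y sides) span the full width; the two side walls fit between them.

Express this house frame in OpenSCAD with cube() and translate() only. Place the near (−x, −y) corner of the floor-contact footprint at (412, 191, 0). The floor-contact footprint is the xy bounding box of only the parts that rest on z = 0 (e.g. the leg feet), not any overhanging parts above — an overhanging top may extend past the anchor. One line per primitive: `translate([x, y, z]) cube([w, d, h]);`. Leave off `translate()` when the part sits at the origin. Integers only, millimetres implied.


translate([412, 191, 0]) cube([3980, 140, 2510]);
translate([412, 5551, 0]) cube([3980, 140, 2510]);
translate([412, 331, 0]) cube([140, 5220, 2510]);
translate([4252, 331, 0]) cube([140, 5220, 2510]);


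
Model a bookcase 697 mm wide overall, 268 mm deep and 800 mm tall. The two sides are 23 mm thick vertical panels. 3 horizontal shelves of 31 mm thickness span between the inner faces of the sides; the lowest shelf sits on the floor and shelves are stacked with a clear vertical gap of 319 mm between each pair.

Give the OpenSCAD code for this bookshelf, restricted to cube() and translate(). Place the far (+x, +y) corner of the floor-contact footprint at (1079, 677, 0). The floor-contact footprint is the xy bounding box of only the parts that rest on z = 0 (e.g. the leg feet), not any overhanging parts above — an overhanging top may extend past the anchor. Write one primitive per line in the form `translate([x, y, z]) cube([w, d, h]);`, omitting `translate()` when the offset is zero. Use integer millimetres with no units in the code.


translate([382, 409, 0]) cube([23, 268, 800]);
translate([1056, 409, 0]) cube([23, 268, 800]);
translate([405, 409, 0]) cube([651, 268, 31]);
translate([405, 409, 350]) cube([651, 268, 31]);
translate([405, 409, 700]) cube([651, 268, 31]);


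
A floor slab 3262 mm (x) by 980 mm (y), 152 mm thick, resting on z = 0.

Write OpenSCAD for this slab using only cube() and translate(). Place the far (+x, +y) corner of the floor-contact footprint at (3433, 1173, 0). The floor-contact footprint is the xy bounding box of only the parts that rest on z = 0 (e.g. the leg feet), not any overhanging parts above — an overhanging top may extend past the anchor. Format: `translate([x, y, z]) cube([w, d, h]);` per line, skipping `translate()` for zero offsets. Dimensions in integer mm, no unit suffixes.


translate([171, 193, 0]) cube([3262, 980, 152]);


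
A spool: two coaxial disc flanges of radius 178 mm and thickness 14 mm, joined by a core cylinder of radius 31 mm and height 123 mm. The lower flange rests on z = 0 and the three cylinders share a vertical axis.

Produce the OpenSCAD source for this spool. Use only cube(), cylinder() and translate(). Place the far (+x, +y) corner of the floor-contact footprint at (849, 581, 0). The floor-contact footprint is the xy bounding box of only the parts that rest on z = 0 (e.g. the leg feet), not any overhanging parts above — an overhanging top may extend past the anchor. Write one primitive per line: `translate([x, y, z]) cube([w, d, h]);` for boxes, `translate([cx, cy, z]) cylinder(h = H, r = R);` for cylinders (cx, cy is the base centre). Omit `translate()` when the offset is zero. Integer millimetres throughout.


translate([671, 403, 0]) cylinder(h = 14, r = 178);
translate([671, 403, 14]) cylinder(h = 123, r = 31);
translate([671, 403, 137]) cylinder(h = 14, r = 178);


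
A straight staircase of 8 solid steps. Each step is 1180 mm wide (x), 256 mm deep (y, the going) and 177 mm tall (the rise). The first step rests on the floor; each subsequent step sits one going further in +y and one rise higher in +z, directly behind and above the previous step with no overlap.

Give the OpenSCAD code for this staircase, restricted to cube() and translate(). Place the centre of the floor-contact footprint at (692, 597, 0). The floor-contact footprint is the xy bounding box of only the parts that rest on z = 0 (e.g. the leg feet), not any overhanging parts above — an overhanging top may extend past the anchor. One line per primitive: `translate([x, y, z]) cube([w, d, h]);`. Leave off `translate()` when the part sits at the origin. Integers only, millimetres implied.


translate([102, 469, 0]) cube([1180, 256, 177]);
translate([102, 725, 177]) cube([1180, 256, 177]);
translate([102, 981, 354]) cube([1180, 256, 177]);
translate([102, 1237, 531]) cube([1180, 256, 177]);
translate([102, 1493, 708]) cube([1180, 256, 177]);
translate([102, 1749, 885]) cube([1180, 256, 177]);
translate([102, 2005, 1062]) cube([1180, 256, 177]);
translate([102, 2261, 1239]) cube([1180, 256, 177]);


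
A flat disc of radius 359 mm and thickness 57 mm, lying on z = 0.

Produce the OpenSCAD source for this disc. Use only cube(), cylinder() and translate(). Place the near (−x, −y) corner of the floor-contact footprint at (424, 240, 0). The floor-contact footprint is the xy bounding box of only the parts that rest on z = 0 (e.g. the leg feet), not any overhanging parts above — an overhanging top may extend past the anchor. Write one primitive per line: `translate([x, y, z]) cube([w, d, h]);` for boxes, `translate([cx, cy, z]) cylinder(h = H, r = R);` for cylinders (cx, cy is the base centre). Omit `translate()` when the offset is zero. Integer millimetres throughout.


translate([783, 599, 0]) cylinder(h = 57, r = 359);
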